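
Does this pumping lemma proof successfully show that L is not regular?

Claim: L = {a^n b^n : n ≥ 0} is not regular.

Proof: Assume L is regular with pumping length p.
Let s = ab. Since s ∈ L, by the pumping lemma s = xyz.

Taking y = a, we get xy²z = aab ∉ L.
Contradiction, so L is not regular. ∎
The proof is INCORRECT.

Error: The string s = ab may be shorter than p.
The pumping lemma only applies to strings with |s| ≥ p, and p is not under our control.
We must choose s in terms of p, e.g. s = a^p b^p, to ensure |s| ≥ p.
(The proof also fixes one particular y; a valid argument must handle every decomposition with |xy| ≤ p and |y| ≥ 1 — for s = a^p b^p this forces y = a^k, and then xy²z = a^(p+k) b^p ∉ L.)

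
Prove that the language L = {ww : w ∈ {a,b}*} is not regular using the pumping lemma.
Assume for contradiction that L is regular, and let p ≥ 1 be the pumping length given by the pumping lemma.
Choose s = a^p b a^p b. Then s ∈ L (take w = a^p b) and |s| = 2p + 2 ≥ p.
By the pumping lemma, s = xyz for some x, y, z with |xy| ≤ p, |y| ≥ 1, and xy^i z ∈ L for every i ≥ 0.
Since |xy| ≤ p and the first p symbols of s are all a's, y = a^k for some k with 1 ≤ k ≤ p.

Take i = 2: t = xy²z = a^(p + k) b a^p b.
Suppose t = uu for some string u. The string t contains exactly two b's and ends in b, so u contains exactly one b and ends in b; hence u = a^j b for some j, and uu = a^j b a^j b. Comparing with t = a^(p + k) b a^p b forces j = p + k (first block) and j = p (second block), which is impossible since k ≥ 1. So t ∉ L.

This contradicts the pumping lemma, which requires xy^i z ∈ L for all i ≥ 0.
Hence L = {ww : w ∈ {a,b}*} is not regular. ∎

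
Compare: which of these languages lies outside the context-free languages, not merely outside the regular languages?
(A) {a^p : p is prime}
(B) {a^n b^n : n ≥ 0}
(A) {a^p : p is prime}

(A) {a^p : p is prime} requires the CFL pumping lemma.

- {a^n b^n : n ≥ 0} is context-free (but not regular)
  • Can be shown non-regular with the regular pumping lemma
  • After pumping, the number of a's and b's become unequal

- {a^p : p is prime} is NOT context-free
  • Requires the CFL pumping lemma to prove
  • The CFL pumping lemma also fails because prime gaps are unbounded

The CFL pumping lemma is "stronger" in that it can prove non-membership
in the larger class of context-free languages.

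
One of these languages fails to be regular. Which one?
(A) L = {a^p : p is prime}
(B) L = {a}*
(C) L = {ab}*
(A) {a^p : p is prime}

(A) L = {a^p : p is prime} is NOT regular.

The pumping lemma can be used to prove this:
After pumping, the length becomes composite

The other languages are regular because they can be recognized by finite automata.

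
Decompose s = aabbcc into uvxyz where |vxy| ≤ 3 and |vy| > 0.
u='aa', v='b', x='b', y='c', z='c'

For s = aabbcc with pumping length p = 3:

One valid decomposition:
- u = 'aa'
- v = 'b'
- x = 'b'
- y = 'c'
- z = 'c'

Verification:
- uvxyz = 'aa' + 'b' + 'b' + 'c' + 'c' = aabbcc ✓
- |vxy| = |'bbc'| = 3 ≤ 3 ✓
- |vy| = |'bc'| = 2 > 0 ✓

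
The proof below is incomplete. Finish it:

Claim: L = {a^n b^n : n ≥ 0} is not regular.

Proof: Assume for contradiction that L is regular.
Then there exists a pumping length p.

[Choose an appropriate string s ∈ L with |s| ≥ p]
s = a^p b^p

This string is in L (has equal a's and b's) and has length 2p ≥ p.
Any decomposition xyz with |xy| ≤ p means y consists only of a's,
so pumping will unbalance the counts.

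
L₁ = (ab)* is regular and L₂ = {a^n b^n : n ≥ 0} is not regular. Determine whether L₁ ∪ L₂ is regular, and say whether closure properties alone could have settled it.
No — L₁ ∪ L₂ is not regular.

Let U = (ab)* ∪ {a^n b^n}. If U were regular, then U ∩ aa*bb* would be regular (closure under intersection with a regular language). But (ab)* ∩ aa*bb* = {ab} and {a^n b^n} ∩ aa*bb* = {a^n b^n : n ≥ 1}, so U ∩ aa*bb* = {a^n b^n : n ≥ 1}, which is not regular. Hence U is not regular.

Note that the bare facts "L₁ regular, L₂ non-regular" do not settle the question by themselves: the closure of regular languages under ∪, ∩, complement and difference applies only when BOTH operands are regular. With a non-regular operand the result can come out regular or non-regular depending on the specific languages, so one has to work out L₁ ∪ L₂ for this particular pair, as above.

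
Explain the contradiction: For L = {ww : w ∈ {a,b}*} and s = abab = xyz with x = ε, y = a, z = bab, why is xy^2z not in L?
xy²z = aabab ∉ L

Pumping with i = 2 replaces y = a by y² = aa:
- Original: s = xyz = abab; abab splits into halves ab · ab, which are equal, so it is in L (w = ab)
- Pumped: xy²z = ε · aa · bab = aabab
- aabab has odd length 5, so it cannot be written as ww and is not in L

The pumping lemma would require xy²z ∈ L, so this decomposition yields a contradiction.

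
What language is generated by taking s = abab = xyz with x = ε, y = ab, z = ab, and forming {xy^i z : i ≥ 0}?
{xy^i z : i ≥ 0} = {(ab)^(i+1) : i ≥ 0} = {ab, abab, ababab, ...}

With x = ε, y = ab, z = ab: Pumping 'ab' gives strings of alternating a's and b's.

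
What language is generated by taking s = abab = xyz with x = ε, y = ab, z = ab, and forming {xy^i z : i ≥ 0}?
{xy^i z : i ≥ 0} = {(ab)^(i+1) : i ≥ 0} = {ab, abab, ababab, ...}

With x = ε, y = ab, z = ab: Pumping 'ab' gives strings of alternating a's and b's.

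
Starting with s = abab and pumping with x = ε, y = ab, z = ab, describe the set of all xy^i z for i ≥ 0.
{xy^i z : i ≥ 0} = {(ab)^(i+1) : i ≥ 0} = {ab, abab, ababab, ...}

With x = ε, y = ab, z = ab: Pumping 'ab' gives strings of alternating a's and b's.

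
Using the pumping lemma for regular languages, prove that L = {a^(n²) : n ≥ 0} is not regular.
Assume for contradiction that L is regular, and let p ≥ 1 be the pumping length given by the pumping lemma.
Choose s = a^(p²). Then s ∈ L and |s| = p² ≥ p.
By the pumping lemma, s = xyz for some x, y, z with |xy| ≤ p, |y| ≥ 1, and xy^i z ∈ L for every i ≥ 0.
Here y = a^k for some k with 1 ≤ k ≤ |xy| ≤ p.

Take i = 2: |xy²z| = p² + k.
Now p² < p² + k ≤ p² + p < p² + 2p + 1 = (p + 1)².
So |xy²z| lies strictly between the consecutive squares p² and (p + 1)², hence is not a perfect square, and xy²z ∉ L.

This contradicts the pumping lemma, which requires xy^i z ∈ L for all i ≥ 0.
Hence L = {a^(n²) : n ≥ 0} is not regular. ∎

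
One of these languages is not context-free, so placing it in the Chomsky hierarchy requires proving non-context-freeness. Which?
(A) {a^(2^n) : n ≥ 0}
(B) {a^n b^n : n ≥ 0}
(A) {a^(2^n) : n ≥ 0}

(A) {a^(2^n) : n ≥ 0} requires the CFL pumping lemma.

- {a^n b^n : n ≥ 0} is context-free (but not regular)
  • Can be shown non-regular with the regular pumping lemma
  • After pumping, the number of a's and b's become unequal

- {a^(2^n) : n ≥ 0} is NOT context-free
  • Requires the CFL pumping lemma to prove
  • Gaps between powers of 2 grow exponentially

The CFL pumping lemma is "stronger" in that it can prove non-membership
in the larger class of context-free languages.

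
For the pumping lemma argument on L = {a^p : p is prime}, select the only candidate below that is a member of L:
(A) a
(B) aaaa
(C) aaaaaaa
(C) aaaaaaa

The pumping lemma is applied to a string s that lies in L, so first check membership of each option:
- (A) a has length 1, which is not prime, so it is not in L ✗
- (B) aaaa has length 4 = 2 × 2, which is not prime, so it is not in L ✗
- (C) aaaaaaa has length 7, which is prime, so it is in L ✓

Only (C) aaaaaaa is in L, so it is the only candidate that could play the role of s.
(In a complete proof one picks s in terms of the pumping length p so that |s| ≥ p is guaranteed; a fixed string like aaaaaaa illustrates the shape of such an s.)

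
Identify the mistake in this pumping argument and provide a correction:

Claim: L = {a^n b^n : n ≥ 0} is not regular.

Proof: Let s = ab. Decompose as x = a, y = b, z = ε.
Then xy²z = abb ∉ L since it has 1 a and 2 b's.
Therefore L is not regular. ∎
Error: The string s = ab might be shorter than the pumping length p.

Correction: Choose s = a^p b^p to ensure |s| ≥ p. Also, the decomposition is wrong: with |xy| ≤ p, y cannot include b's when s starts with p a's.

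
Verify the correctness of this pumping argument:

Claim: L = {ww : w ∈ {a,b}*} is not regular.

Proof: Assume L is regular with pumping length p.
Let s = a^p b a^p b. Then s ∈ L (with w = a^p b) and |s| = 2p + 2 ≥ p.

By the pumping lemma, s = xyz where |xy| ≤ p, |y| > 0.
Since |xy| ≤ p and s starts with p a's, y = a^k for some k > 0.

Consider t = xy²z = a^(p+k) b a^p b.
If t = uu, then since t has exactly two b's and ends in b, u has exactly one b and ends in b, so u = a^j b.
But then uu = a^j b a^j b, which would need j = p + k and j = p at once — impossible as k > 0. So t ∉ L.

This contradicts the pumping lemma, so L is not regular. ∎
The proof is correct.

This proof is valid because:
1. s = a^p b a^p b is in L and is chosen in terms of p, so |s| ≥ p holds for every p
2. The decomposition analysis is correct: |xy| ≤ p forces y to lie inside the leading a's
3. The contradiction is valid: the argument shows a^(p+k) b a^p b cannot be split into two equal halves
4. The conclusion follows logically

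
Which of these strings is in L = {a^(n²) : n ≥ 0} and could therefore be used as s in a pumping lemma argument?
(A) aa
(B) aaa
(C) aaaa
(C) aaaa

The pumping lemma is applied to a string s that lies in L, so first check membership of each option:
- (A) aa has length 2, strictly between 1² = 1 and 2² = 4, so it is not in L ✗
- (B) aaa has length 3, strictly between 1² = 1 and 2² = 4, so it is not in L ✗
- (C) aaaa has length 4 = 2², a perfect square, so it is in L ✓

Only (C) aaaa is in L, so it is the only candidate that could play the role of s.
(In a complete proof one picks s in terms of the pumping length p so that |s| ≥ p is guaranteed; a fixed string like aaaa illustrates the shape of such an s.)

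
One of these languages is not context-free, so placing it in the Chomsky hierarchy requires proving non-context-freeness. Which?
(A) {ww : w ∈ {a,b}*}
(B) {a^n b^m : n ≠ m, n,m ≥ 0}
(A) {ww : w ∈ {a,b}*}

(A) {ww : w ∈ {a,b}*} requires the CFL pumping lemma.

- {a^n b^m : n ≠ m, n,m ≥ 0} is context-free (but not regular)
  • Can be shown non-regular with the regular pumping lemma
  • After pumping a's, we can make n = m

- {ww : w ∈ {a,b}*} is NOT context-free
  • Requires the CFL pumping lemma to prove
  • Cannot verify equality of two arbitrary substrings

The CFL pumping lemma is "stronger" in that it can prove non-membership
in the larger class of context-free languages.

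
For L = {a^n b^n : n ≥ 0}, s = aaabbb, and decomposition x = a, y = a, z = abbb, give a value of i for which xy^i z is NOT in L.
i = 2

xy²z = a · aa · abbb = aaaabbb; aaaabbb has 4 a's and 3 b's; 4 ≠ 3, so it is not in L.
(Other choices also work, e.g. i = 0, 3; only i = 1 is guaranteed to stay in L since xy¹z = s.)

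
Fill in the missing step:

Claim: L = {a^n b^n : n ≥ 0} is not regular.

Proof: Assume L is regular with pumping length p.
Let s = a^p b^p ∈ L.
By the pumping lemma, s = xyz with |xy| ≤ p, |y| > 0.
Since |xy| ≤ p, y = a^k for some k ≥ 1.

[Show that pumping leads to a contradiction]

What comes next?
Consider xy²z = a^(p+k) b^p.

Since k ≥ 1, we have p + k > p.
So xy²z has more a's than b's: (p+k) a's vs p b's.
This means xy²z ∉ L because a^n b^n requires equal counts.

This contradicts the pumping lemma which states xy²z ∈ L.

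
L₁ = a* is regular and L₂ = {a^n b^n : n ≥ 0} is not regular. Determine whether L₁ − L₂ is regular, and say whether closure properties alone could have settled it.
Yes — L₁ − L₂ is regular.

The only string of a* that lies in {a^n b^n} is ε, so L₁ − L₂ = a* − {ε} = a⁺ = aa*, which is regular.

Note that the bare facts "L₁ regular, L₂ non-regular" do not settle the question by themselves: the closure of regular languages under ∪, ∩, complement and difference applies only when BOTH operands are regular. With a non-regular operand the result can come out regular or non-regular depending on the specific languages, so one has to work out L₁ − L₂ for this particular pair, as above.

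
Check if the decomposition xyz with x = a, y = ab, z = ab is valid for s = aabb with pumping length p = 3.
Violated: xyz = s

The decomposition x = a, y = ab, z = ab for s = aabb with p = 3
violates the constraint: xyz = s

xyz = 'a' + 'ab' + 'ab' = 'aabab' ≠ 'aabb' = s. The decomposition doesn't reconstruct s.

Pumping lemma constraints:
1. xyz = s (decomposition is valid)
2. |xy| ≤ p
3. |y| > 0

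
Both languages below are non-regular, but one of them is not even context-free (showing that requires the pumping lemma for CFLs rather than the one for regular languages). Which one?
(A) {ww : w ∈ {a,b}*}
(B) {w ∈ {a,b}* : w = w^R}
(A) {ww : w ∈ {a,b}*}

(A) {ww : w ∈ {a,b}*} requires the CFL pumping lemma.

- {w ∈ {a,b}* : w = w^R} is context-free (but not regular)
  • Can be shown non-regular with the regular pumping lemma
  • After pumping, the string is no longer symmetric

- {ww : w ∈ {a,b}*} is NOT context-free
  • Requires the CFL pumping lemma to prove
  • Cannot verify equality of two arbitrary substrings

The CFL pumping lemma is "stronger" in that it can prove non-membership
in the larger class of context-free languages.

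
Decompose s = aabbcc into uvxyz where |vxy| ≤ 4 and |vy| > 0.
u='a', v='a', x='bb', y='c', z='c'

For s = aabbcc with pumping length p = 4:

One valid decomposition:
- u = 'a'
- v = 'a'
- x = 'bb'
- y = 'c'
- z = 'c'

Verification:
- uvxyz = 'a' + 'a' + 'bb' + 'c' + 'c' = aabbcc ✓
- |vxy| = |'abbc'| = 4 ≤ 4 ✓
- |vy| = |'ac'| = 2 > 0 ✓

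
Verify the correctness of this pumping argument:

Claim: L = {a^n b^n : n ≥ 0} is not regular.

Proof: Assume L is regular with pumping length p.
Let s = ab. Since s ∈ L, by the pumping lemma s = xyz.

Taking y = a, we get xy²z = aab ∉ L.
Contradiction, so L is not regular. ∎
The proof is INCORRECT.

Error: The string s = ab may be shorter than p.
The pumping lemma only applies to strings with |s| ≥ p, and p is not under our control.
We must choose s in terms of p, e.g. s = a^p b^p, to ensure |s| ≥ p.
(The proof also fixes one particular y; a valid argument must handle every decomposition with |xy| ≤ p and |y| ≥ 1 — for s = a^p b^p this forces y = a^k, and then xy²z = a^(p+k) b^p ∉ L.)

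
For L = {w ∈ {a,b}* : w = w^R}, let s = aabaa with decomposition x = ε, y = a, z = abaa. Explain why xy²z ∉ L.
xy²z = aaabaa ∉ L

Pumping with i = 2 replaces y = a by y² = aa:
- Original: s = xyz = aabaa; aabaa reversed is aabaa, the same string, so it is a palindrome and is in L
- Pumped: xy²z = ε · aa · abaa = aaabaa
- aaabaa reversed is aabaaa ≠ aaabaa, so it is not a palindrome and is not in L

The pumping lemma would require xy²z ∈ L, so this decomposition yields a contradiction.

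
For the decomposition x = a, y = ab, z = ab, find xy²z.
aababab

Given x = 'a', y = 'ab', z = 'ab' and i = 2:

xy^2z = x + y·y·...·y (2 times) + z
       = 'a' + 'ab'^2 + 'ab'
       = 'a' + 'abab' + 'ab'
       = 'aababab'

The pumped string is 'aababab' with length 7.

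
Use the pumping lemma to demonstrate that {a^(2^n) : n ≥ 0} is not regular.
Assume for contradiction that L is regular, and let p ≥ 1 be the pumping length given by the pumping lemma.
Choose s = a^(2^p). Then s ∈ L and |s| = 2^p ≥ p.
By the pumping lemma, s = xyz for some x, y, z with |xy| ≤ p, |y| ≥ 1, and xy^i z ∈ L for every i ≥ 0.
Here y = a^k for some k with 1 ≤ k ≤ |xy| ≤ p, and p < 2^p.

Take i = 2: |xy²z| = 2^p + k.
Now 2^p < 2^p + k ≤ 2^p + p < 2^p + 2^p = 2^(p+1).
So |xy²z| lies strictly between the consecutive powers of two 2^p and 2^(p+1), hence is not a power of 2, and xy²z ∉ L.

This contradicts the pumping lemma, which requires xy^i z ∈ L for all i ≥ 0.
Hence L = {a^(2^n) : n ≥ 0} is not regular. ∎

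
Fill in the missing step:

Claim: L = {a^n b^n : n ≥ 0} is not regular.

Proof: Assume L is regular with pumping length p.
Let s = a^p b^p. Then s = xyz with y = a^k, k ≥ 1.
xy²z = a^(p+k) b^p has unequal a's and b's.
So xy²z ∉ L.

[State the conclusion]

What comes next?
This contradicts the pumping lemma for regular languages,
which guarantees xy^i z ∈ L for all i ≥ 0.

Since our assumption that L is regular leads to a contradiction,
we conclude that L = {a^n b^n : n ≥ 0} is NOT regular. ∎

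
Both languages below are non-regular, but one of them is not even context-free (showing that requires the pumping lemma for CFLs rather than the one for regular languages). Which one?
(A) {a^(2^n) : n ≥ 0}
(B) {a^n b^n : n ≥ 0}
(A) {a^(2^n) : n ≥ 0}

(A) {a^(2^n) : n ≥ 0} requires the CFL pumping lemma.

- {a^n b^n : n ≥ 0} is context-free (but not regular)
  • Can be shown non-regular with the regular pumping lemma
  • After pumping, the number of a's and b's become unequal

- {a^(2^n) : n ≥ 0} is NOT context-free
  • Requires the CFL pumping lemma to prove
  • Gaps between powers of 2 grow exponentially

The CFL pumping lemma is "stronger" in that it can prove non-membership
in the larger class of context-free languages.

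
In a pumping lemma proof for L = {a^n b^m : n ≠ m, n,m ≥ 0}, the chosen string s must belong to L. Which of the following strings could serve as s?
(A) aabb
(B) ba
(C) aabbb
(C) aabbb

The pumping lemma is applied to a string s that lies in L, so first check membership of each option:
- (A) aabb = a^2 b^2 has n = m = 2, so it is not in L ✗
- (B) ba has an a after a b, so it is not of the form a^n b^m and is not in L ✗
- (C) aabbb = a^2 b^3 with 2 ≠ 3, so it is in L ✓

Only (C) aabbb is in L, so it is the only candidate that could play the role of s.
(In a complete proof one picks s in terms of the pumping length p so that |s| ≥ p is guaranteed; a fixed string like aabbb illustrates the shape of such an s.)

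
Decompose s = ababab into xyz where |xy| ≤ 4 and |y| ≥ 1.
x = 'a', y = 'bab', z = 'ab'

For s = ababab and p = 4, one valid decomposition is:
- x = 'a' (length 1)
- y = 'bab' (length 3)
- z = 'ab' (length 2)

Verification:
- xyz = 'a' + 'bab' + 'ab' = ababab ✓
- |xy| = 4 ≤ 4 ✓
- |y| = 3 > 0 ✓

All pumping lemma constraints are satisfied.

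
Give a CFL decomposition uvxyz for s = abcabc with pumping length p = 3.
u='ab', v='c', x='a', y='b', z='c'

For s = abcabc with pumping length p = 3:

One valid decomposition:
- u = 'ab'
- v = 'c'
- x = 'a'
- y = 'b'
- z = 'c'

Verification:
- uvxyz = 'ab' + 'c' + 'a' + 'b' + 'c' = abcabc ✓
- |vxy| = |'cab'| = 3 ≤ 3 ✓
- |vy| = |'cb'| = 2 > 0 ✓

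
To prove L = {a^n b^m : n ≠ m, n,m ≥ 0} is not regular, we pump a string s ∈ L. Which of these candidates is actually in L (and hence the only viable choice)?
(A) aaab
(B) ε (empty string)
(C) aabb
(A) aaab

The pumping lemma is applied to a string s that lies in L, so first check membership of each option:
- (A) aaab = a^3 b^1 with 3 ≠ 1, so it is in L ✓
- (B) ε = a^0 b^0 has n = m = 0, so it is not in L ✗
- (C) aabb = a^2 b^2 has n = m = 2, so it is not in L ✗

Only (A) aaab is in L, so it is the only candidate that could play the role of s.
(In a complete proof one picks s in terms of the pumping length p so that |s| ≥ p is guaranteed; a fixed string like aaab illustrates the shape of such an s.)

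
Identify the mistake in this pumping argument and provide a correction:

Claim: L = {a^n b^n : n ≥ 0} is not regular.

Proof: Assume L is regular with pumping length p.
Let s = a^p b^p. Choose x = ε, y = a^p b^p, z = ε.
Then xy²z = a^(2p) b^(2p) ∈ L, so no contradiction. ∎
Error: The decomposition violates |xy| ≤ p. With y = a^p b^p, |xy| = |y| = 2p > p. (The proof also miscomputes xy²z, which would be a^p b^p a^p b^p rather than a^(2p) b^(2p), and it wrongly treats one harmless decomposition as settling the matter — the prover does not get to choose the decomposition.)

Correction: The pumping lemma requires |xy| ≤ p, and the argument must handle every decomposition satisfying |xy| ≤ p, |y| ≥ 1. Since s starts with p a's, any such y consists only of a's, say y = a^k with k ≥ 1. Then xy²z = a^(p+k) b^p has unequal numbers of a's and b's, so xy²z ∉ L — the required contradiction.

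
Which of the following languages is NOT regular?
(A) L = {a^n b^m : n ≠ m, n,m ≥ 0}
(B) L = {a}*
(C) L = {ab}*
(A) {a^n b^m : n ≠ m, n,m ≥ 0}

(A) L = {a^n b^m : n ≠ m, n,m ≥ 0} is NOT regular.

The pumping lemma can be used to prove this:
After pumping a's, we can make n = m

The other languages are regular because they can be recognized by finite automata.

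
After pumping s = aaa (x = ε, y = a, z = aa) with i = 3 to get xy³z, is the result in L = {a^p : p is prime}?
Yes

xy³z = ε · aaa · aa = aaaaa.
aaaaa has length 5, which is prime, so it is in L.
(A single pumped string landing in L is not a contradiction by itself; a non-regularity proof needs some i for which xy^i z ∉ L, for every admissible decomposition.)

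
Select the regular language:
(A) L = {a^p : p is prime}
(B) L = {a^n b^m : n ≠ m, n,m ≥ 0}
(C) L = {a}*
(C) {a}*

(C) L = {a}* is regular.

This can be recognized by a finite automaton (DFA/NFA).
Regular expressions like {a}* define regular languages.

The other choices are not regular:
- {a^n b^m : n ≠ m, n,m ≥ 0}: After pumping a's, we can make n = m
- {a^p : p is prime}: After pumping, the length becomes composite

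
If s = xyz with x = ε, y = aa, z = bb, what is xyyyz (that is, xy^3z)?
aaaaaabb

Given x = '', y = 'aa', z = 'bb' and i = 3:

xy^3z = x + y·y·...·y (3 times) + z
       = '' + 'aa'^3 + 'bb'
       = '' + 'aaaaaa' + 'bb'
       = 'aaaaaabb'

The pumped string is 'aaaaaabb' with length 8.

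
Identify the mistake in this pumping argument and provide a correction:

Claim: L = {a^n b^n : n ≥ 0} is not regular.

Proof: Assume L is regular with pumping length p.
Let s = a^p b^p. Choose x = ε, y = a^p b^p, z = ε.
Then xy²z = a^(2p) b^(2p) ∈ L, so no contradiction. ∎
Error: The decomposition violates |xy| ≤ p. With y = a^p b^p, |xy| = |y| = 2p > p. (The proof also miscomputes xy²z, which would be a^p b^p a^p b^p rather than a^(2p) b^(2p), and it wrongly treats one harmless decomposition as settling the matter — the prover does not get to choose the decomposition.)

Correction: The pumping lemma requires |xy| ≤ p, and the argument must handle every decomposition satisfying |xy| ≤ p, |y| ≥ 1. Since s starts with p a's, any such y consists only of a's, say y = a^k with k ≥ 1. Then xy²z = a^(p+k) b^p has unequal numbers of a's and b's, so xy²z ∉ L — the required contradiction.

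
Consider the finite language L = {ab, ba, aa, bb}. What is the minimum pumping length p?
p = 3

For a finite language L, the pumping lemma holds vacuously if p > max|s| for s ∈ L.

The longest string in L = {ab, ba, aa, bb} has length 2.
If p = 3, then no string s ∈ L has |s| ≥ p, so the condition is vacuously true.

The minimum pumping length is p = 3.

Why no smaller p works: for any p ≤ 2, the longest string s ∈ L has |s| = 2 ≥ p, so it would
have to be pumpable; but pumping up (i = 2, 3, ...) produces ever longer strings, which cannot all lie in the
finite language L. So the pumping property fails for every p ≤ 2.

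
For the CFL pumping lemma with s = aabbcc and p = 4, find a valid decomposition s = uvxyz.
u='a', v='a', x='bb', y='c', z='c'

For s = aabbcc with pumping length p = 4:

One valid decomposition:
- u = 'a'
- v = 'a'
- x = 'bb'
- y = 'c'
- z = 'c'

Verification:
- uvxyz = 'a' + 'a' + 'bb' + 'c' + 'c' = aabbcc ✓
- |vxy| = |'abbc'| = 4 ≤ 4 ✓
- |vy| = |'ac'| = 2 > 0 ✓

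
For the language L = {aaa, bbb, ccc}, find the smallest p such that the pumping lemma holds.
p = 4

For a finite language L, the pumping lemma holds vacuously if p > max|s| for s ∈ L.

The longest string in L = {aaa, bbb, ccc} has length 3.
If p = 4, then no string s ∈ L has |s| ≥ p, so the condition is vacuously true.

The minimum pumping length is p = 4.

Why no smaller p works: for any p ≤ 3, the longest string s ∈ L has |s| = 3 ≥ p, so it would
have to be pumpable; but pumping up (i = 2, 3, ...) produces ever longer strings, which cannot all lie in the
finite language L. So the pumping property fails for every p ≤ 3.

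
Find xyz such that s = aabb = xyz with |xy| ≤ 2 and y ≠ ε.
x = '', y = 'aa', z = 'bb'

For s = aabb and p = 2, one valid decomposition is:
- x = '' (length 0)
- y = 'aa' (length 2)
- z = 'bb' (length 2)

Verification:
- xyz = '' + 'aa' + 'bb' = aabb ✓
- |xy| = 2 ≤ 2 ✓
- |y| = 2 > 0 ✓

All pumping lemma constraints are satisfied.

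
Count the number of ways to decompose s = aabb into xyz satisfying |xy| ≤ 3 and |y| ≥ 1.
6

For s = 'aabb' with pumping length p = 3:

Constraints: |xy| ≤ 3, |y| > 0

Valid decompositions (|xy| ≤ p, |y| ≥ 1):
  • x='', y='a', z='abb'
  • x='a', y='a', z='bb'
  • x='', y='aa', z='bb'
  • x='aa', y='b', z='b'
  • x='a', y='ab', z='b'
  • x='', y='aab', z='b'

Total count: 6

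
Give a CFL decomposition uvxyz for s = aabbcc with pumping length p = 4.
u='a', v='a', x='bb', y='c', z='c'

For s = aabbcc with pumping length p = 4:

One valid decomposition:
- u = 'a'
- v = 'a'
- x = 'bb'
- y = 'c'
- z = 'c'

Verification:
- uvxyz = 'a' + 'a' + 'bb' + 'c' + 'c' = aabbcc ✓
- |vxy| = |'abbc'| = 4 ≤ 4 ✓
- |vy| = |'ac'| = 2 > 0 ✓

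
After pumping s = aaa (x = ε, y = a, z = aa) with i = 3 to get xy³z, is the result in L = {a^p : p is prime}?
Yes

xy³z = ε · aaa · aa = aaaaa.
aaaaa has length 5, which is prime, so it is in L.
(A single pumped string landing in L is not a contradiction by itself; a non-regularity proof needs some i for which xy^i z ∉ L, for every admissible decomposition.)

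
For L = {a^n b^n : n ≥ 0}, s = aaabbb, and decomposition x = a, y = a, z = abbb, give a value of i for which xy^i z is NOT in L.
i = 2

xy²z = a · aa · abbb = aaaabbb; aaaabbb has 4 a's and 3 b's; 4 ≠ 3, so it is not in L.
(Other choices also work, e.g. i = 0, 3; only i = 1 is guaranteed to stay in L since xy¹z = s.)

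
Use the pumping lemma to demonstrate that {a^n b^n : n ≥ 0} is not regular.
Assume for contradiction that L is regular, and let p ≥ 1 be the pumping length given by the pumping lemma.
Choose s = a^p b^p. Then s ∈ L and |s| = 2p ≥ p.
By the pumping lemma, s = xyz for some x, y, z with |xy| ≤ p, |y| ≥ 1, and xy^i z ∈ L for every i ≥ 0.
Since |xy| ≤ p and the first p symbols of s are all a's, we must have y = a^k for some k with 1 ≤ k ≤ p.

Take i = 2: xy²z = a^(p + k) b^p.
This string has p + k a's but p b's, and p + k > p because k ≥ 1. So xy²z ∉ L.

This contradicts the pumping lemma, which requires xy^i z ∈ L for all i ≥ 0.
Hence L = {a^n b^n : n ≥ 0} is not regular. ∎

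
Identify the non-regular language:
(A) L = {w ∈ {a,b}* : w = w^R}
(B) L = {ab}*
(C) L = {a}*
(A) {w ∈ {a,b}* : w = w^R}

(A) L = {w ∈ {a,b}* : w = w^R} is NOT regular.

The pumping lemma can be used to prove this:
After pumping, the string is no longer symmetric

The other languages are regular because they can be recognized by finite automata.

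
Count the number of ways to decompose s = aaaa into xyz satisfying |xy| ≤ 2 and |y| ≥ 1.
3

For s = 'aaaa' with pumping length p = 2:

Constraints: |xy| ≤ 2, |y| > 0

Valid decompositions (|xy| ≤ p, |y| ≥ 1):
  • x='', y='a', z='aaa'
  • x='a', y='a', z='aa'
  • x='', y='aa', z='aa'

Total count: 3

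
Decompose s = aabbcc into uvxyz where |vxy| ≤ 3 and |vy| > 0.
u='aa', v='b', x='b', y='c', z='c'

For s = aabbcc with pumping length p = 3:

One valid decomposition:
- u = 'aa'
- v = 'b'
- x = 'b'
- y = 'c'
- z = 'c'

Verification:
- uvxyz = 'aa' + 'b' + 'b' + 'c' + 'c' = aabbcc ✓
- |vxy| = |'bbc'| = 3 ≤ 3 ✓
- |vy| = |'bc'| = 2 > 0 ✓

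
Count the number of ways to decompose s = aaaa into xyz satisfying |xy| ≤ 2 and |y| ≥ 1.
3

For s = 'aaaa' with pumping length p = 2:

Constraints: |xy| ≤ 2, |y| > 0

Valid decompositions (|xy| ≤ p, |y| ≥ 1):
  • x='', y='a', z='aaa'
  • x='a', y='a', z='aa'
  • x='', y='aa', z='aa'

Total count: 3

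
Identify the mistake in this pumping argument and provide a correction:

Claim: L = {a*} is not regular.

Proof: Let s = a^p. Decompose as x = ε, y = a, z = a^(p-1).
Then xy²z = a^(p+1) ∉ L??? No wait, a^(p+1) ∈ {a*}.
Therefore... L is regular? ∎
Error: The proof attempts to show a*  is not regular, but a* IS regular!

Correction: a* is a regular language (recognized by a simple DFA with one accepting state and self-loop on 'a'). The pumping lemma can only prove non-regularity, not regularity. For regular languages, pumping always works.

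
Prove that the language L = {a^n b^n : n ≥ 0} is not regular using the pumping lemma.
Assume for contradiction that L is regular, and let p ≥ 1 be the pumping length given by the pumping lemma.
Choose s = a^p b^p. Then s ∈ L and |s| = 2p ≥ p.
By the pumping lemma, s = xyz for some x, y, z with |xy| ≤ p, |y| ≥ 1, and xy^i z ∈ L for every i ≥ 0.
Since |xy| ≤ p and the first p symbols of s are all a's, we must have y = a^k for some k with 1 ≤ k ≤ p.

Take i = 3: xy³z = a^(p + 2k) b^p.
This string has p + 2k a's but p b's, and p + 2k > p because k ≥ 1. So xy³z ∉ L.

This contradicts the pumping lemma, which requires xy^i z ∈ L for all i ≥ 0.
Hence L = {a^n b^n : n ≥ 0} is not regular. ∎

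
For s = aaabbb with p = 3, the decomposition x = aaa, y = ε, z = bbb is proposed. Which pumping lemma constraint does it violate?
Violated: |y| > 0

The decomposition x = aaa, y = ε, z = bbb for s = aaabbb with p = 3
violates the constraint: |y| > 0

|y| = 0, but the pumping lemma requires |y| > 0 (y must be non-empty).

Pumping lemma constraints:
1. xyz = s (decomposition is valid)
2. |xy| ≤ p
3. |y| > 0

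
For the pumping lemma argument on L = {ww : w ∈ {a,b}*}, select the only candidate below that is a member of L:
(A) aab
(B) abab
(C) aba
(B) abab

The pumping lemma is applied to a string s that lies in L, so first check membership of each option:
- (A) aab has odd length 3, so it cannot be written as ww and is not in L ✗
- (B) abab splits into halves ab · ab, which are equal, so it is in L (w = ab) ✓
- (C) aba has odd length 3, so it cannot be written as ww and is not in L ✗

Only (B) abab is in L, so it is the only candidate that could play the role of s.
(In a complete proof one picks s in terms of the pumping length p so that |s| ≥ p is guaranteed; a fixed string like abab illustrates the shape of such an s.)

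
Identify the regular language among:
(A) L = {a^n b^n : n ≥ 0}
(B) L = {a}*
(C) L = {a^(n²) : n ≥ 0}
(B) {a}*

(B) L = {a}* is regular.

This can be recognized by a finite automaton (DFA/NFA).
Regular expressions like {a}* define regular languages.

The other choices are not regular:
- {a^(n²) : n ≥ 0}: After pumping, length is no longer a perfect square
- {a^n b^n : n ≥ 0}: After pumping, the number of a's and b's become unequal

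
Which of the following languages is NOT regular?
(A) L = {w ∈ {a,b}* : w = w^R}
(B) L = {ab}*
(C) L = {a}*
(A) {w ∈ {a,b}* : w = w^R}

(A) L = {w ∈ {a,b}* : w = w^R} is NOT regular.

The pumping lemma can be used to prove this:
After pumping, the string is no longer symmetric

The other languages are regular because they can be recognized by finite automata.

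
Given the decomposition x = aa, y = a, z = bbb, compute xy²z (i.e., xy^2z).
aaaabbb

Given x = 'aa', y = 'a', z = 'bbb' and i = 2:

xy^2z = x + y·y·...·y (2 times) + z
       = 'aa' + 'a'^2 + 'bbb'
       = 'aa' + 'aa' + 'bbb'
       = 'aaaabbb'

The pumped string is 'aaaabbb' with length 7.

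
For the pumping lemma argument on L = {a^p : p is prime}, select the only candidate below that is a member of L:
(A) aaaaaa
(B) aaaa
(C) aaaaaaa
(C) aaaaaaa

The pumping lemma is applied to a string s that lies in L, so first check membership of each option:
- (A) aaaaaa has length 6 = 2 × 3, which is not prime, so it is not in L ✗
- (B) aaaa has length 4 = 2 × 2, which is not prime, so it is not in L ✗
- (C) aaaaaaa has length 7, which is prime, so it is in L ✓

Only (C) aaaaaaa is in L, so it is the only candidate that could play the role of s.
(In a complete proof one picks s in terms of the pumping length p so that |s| ≥ p is guaranteed; a fixed string like aaaaaaa illustrates the shape of such an s.)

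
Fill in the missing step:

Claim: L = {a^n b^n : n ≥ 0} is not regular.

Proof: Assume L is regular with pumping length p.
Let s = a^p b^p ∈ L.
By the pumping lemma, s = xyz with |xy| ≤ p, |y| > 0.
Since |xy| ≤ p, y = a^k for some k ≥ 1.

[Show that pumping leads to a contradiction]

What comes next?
Consider xy²z = a^(p+k) b^p.

Since k ≥ 1, we have p + k > p.
So xy²z has more a's than b's: (p+k) a's vs p b's.
This means xy²z ∉ L because a^n b^n requires equal counts.

This contradicts the pumping lemma which states xy²z ∈ L.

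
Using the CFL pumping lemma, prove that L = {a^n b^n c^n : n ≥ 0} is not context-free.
Assume for contradiction that L is context-free, and let p ≥ 1 be the pumping length given by the pumping lemma for CFLs.
Choose s = a^p b^p c^p. Then s ∈ L and |s| = 3p ≥ p.
By the CFL pumping lemma, s = uvxyz for some u, v, x, y, z with |vxy| ≤ p, |vy| ≥ 1, and uv^i xy^i z ∈ L for every i ≥ 0.

Because |vxy| ≤ p, the window vxy cannot contain both an a and a c: any substring of s containing both must include the entire block b^p plus at least one a and one c, so it has length ≥ p + 2 > p.
Hence at least one of the letters a, c does not occur in vy at all.

Take i = 0: the string uxz is obtained from s by deleting |vy| ≥ 1 symbols, so |uxz| = 3p − |vy| < 3p.
But the letter (a or c) that does not occur in vy still occurs exactly p times in uxz. Every string of L with exactly p copies of some letter is a^p b^p c^p, of length 3p. Since |uxz| < 3p, uxz ∉ L.

This contradicts the CFL pumping lemma, which requires uv^i xy^i z ∈ L for all i ≥ 0.
Hence L = {a^n b^n c^n : n ≥ 0} is not context-free. ∎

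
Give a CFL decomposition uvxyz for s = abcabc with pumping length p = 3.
u='ab', v='c', x='a', y='b', z='c'

For s = abcabc with pumping length p = 3:

One valid decomposition:
- u = 'ab'
- v = 'c'
- x = 'a'
- y = 'b'
- z = 'c'

Verification:
- uvxyz = 'ab' + 'c' + 'a' + 'b' + 'c' = abcabc ✓
- |vxy| = |'cab'| = 3 ≤ 3 ✓
- |vy| = |'cb'| = 2 > 0 ✓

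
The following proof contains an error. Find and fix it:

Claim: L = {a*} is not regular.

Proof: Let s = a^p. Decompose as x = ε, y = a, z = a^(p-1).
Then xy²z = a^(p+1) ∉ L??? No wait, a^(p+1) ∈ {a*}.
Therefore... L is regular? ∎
Error: The proof attempts to show a*  is not regular, but a* IS regular!

Correction: a* is a regular language (recognized by a simple DFA with one accepting state and self-loop on 'a'). The pumping lemma can only prove non-regularity, not regularity. For regular languages, pumping always works.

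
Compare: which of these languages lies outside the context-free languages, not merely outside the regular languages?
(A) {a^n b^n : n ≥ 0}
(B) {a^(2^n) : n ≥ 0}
(B) {a^(2^n) : n ≥ 0}

(B) {a^(2^n) : n ≥ 0} requires the CFL pumping lemma.

- {a^n b^n : n ≥ 0} is context-free (but not regular)
  • Can be shown non-regular with the regular pumping lemma
  • After pumping, the number of a's and b's become unequal

- {a^(2^n) : n ≥ 0} is NOT context-free
  • Requires the CFL pumping lemma to prove
  • Gaps between powers of 2 grow exponentially

The CFL pumping lemma is "stronger" in that it can prove non-membership
in the larger class of context-free languages.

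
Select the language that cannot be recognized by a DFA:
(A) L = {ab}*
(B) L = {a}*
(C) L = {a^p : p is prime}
(C) {a^p : p is prime}

(C) L = {a^p : p is prime} is NOT regular.

The pumping lemma can be used to prove this:
After pumping, the length becomes composite

The other languages are regular because they can be recognized by finite automata.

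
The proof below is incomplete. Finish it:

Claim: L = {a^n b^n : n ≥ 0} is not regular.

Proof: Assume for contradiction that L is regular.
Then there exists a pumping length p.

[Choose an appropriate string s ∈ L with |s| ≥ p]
s = a^p b^p

This string is in L (has equal a's and b's) and has length 2p ≥ p.
Any decomposition xyz with |xy| ≤ p means y consists only of a's,
so pumping will unbalance the counts.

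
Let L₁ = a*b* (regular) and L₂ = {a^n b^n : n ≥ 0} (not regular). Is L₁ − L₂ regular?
No — L₁ − L₂ is not regular.

a*b* − {a^n b^n} = {a^n b^m : n ≠ m}. If this were regular, then its complement intersected with a*b*, namely {a^n b^n : n ≥ 0}, would be regular too (closure under complement and intersection) — contradiction. So L₁ − L₂ is not regular.

Note that the bare facts "L₁ regular, L₂ non-regular" do not settle the question by themselves: the closure of regular languages under ∪, ∩, complement and difference applies only when BOTH operands are regular. With a non-regular operand the result can come out regular or non-regular depending on the specific languages, so one has to work out L₁ − L₂ for this particular pair, as above.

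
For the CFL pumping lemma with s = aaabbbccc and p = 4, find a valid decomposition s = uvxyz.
u='aa', v='a', x='bb', y='b', z='ccc'

For s = aaabbbccc with pumping length p = 4:

One valid decomposition:
- u = 'aa'
- v = 'a'
- x = 'bb'
- y = 'b'
- z = 'ccc'

Verification:
- uvxyz = 'aa' + 'a' + 'bb' + 'b' + 'ccc' = aaabbbccc ✓
- |vxy| = |'abbb'| = 4 ≤ 4 ✓
- |vy| = |'ab'| = 2 > 0 ✓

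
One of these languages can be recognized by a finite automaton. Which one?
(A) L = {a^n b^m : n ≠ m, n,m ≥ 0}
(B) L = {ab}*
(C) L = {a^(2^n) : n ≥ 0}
(B) {ab}*

(B) L = {ab}* is regular.

This can be recognized by a finite automaton (DFA/NFA).
Regular expressions like {ab}* define regular languages.

The other choices are not regular:
- {a^n b^m : n ≠ m, n,m ≥ 0}: After pumping a's, we can make n = m
- {a^(2^n) : n ≥ 0}: After pumping, length is no longer a power of 2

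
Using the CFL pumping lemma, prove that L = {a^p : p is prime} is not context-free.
Assume for contradiction that L is context-free, and let p ≥ 1 be the pumping length given by the pumping lemma for CFLs.
Choose a prime q with q ≥ p and let s = a^q. Then s ∈ L and |s| = q ≥ p.
By the CFL pumping lemma, s = uvxyz for some u, v, x, y, z with |vxy| ≤ p, |vy| ≥ 1, and uv^i xy^i z ∈ L for every i ≥ 0.
All symbols are a's, so only lengths matter: let k = |vy|, with 1 ≤ k ≤ p. Then |uv^i xy^i z| = q + (i − 1)k.

Take i = q + 1: the length is q + qk = q(k + 1).
Both factors satisfy q ≥ 2 and k + 1 ≥ 2, so q(k + 1) is composite and uv^(q+1) xy^(q+1) z ∉ L.

This contradicts the CFL pumping lemma, which requires uv^i xy^i z ∈ L for all i ≥ 0.
Hence L = {a^p : p is prime} is not context-free. ∎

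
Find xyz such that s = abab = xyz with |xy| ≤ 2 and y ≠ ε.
x = 'a', y = 'b', z = 'ab'

For s = abab and p = 2, one valid decomposition is:
- x = 'a' (length 1)
- y = 'b' (length 1)
- z = 'ab' (length 2)

Verification:
- xyz = 'a' + 'b' + 'ab' = abab ✓
- |xy| = 2 ≤ 2 ✓
- |y| = 1 > 0 ✓

All pumping lemma constraints are satisfied.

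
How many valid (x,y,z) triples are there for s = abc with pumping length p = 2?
3

For s = 'abc' with pumping length p = 2:

Constraints: |xy| ≤ 2, |y| > 0

Valid decompositions (|xy| ≤ p, |y| ≥ 1):
  • x='', y='a', z='bc'
  • x='a', y='b', z='c'
  • x='', y='ab', z='c'

Total count: 3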